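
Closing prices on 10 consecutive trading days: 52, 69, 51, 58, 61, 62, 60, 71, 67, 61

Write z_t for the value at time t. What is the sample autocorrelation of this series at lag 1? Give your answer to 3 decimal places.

-0.192

Mean z̄ = (52 + 69 + 51 + 58 + 61 + 62 + 60 + 71 + 67 + 61)/10 = 61.2000
Numerator Σ_{t=1}^{9}(z_t−z̄)(z_{t+1}−z̄) = -75.2400
Denominator Σ(z_t−z̄)² = 391.6000
r_1 = -75.2400 / 391.6000 = -0.192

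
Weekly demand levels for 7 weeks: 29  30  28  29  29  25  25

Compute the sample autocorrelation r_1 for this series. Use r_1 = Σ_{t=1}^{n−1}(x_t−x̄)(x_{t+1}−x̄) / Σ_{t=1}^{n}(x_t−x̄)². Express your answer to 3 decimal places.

0.367

Mean x̄ = (29 + 30 + 28 + 29 + 29 + 25 + 25)/7 = 27.8571
Deviations from mean: 1.1429, 2.1429, 0.1429, 1.1429, 1.1429, -2.8571, -2.8571
Numerator Σ_{t=1}^{6}(x_t−x̄)(x_{t+1}−x̄) = 9.1224
Denominator Σ(x_t−x̄)² = 24.8571
r_1 = 9.1224 / 24.8571 = 0.367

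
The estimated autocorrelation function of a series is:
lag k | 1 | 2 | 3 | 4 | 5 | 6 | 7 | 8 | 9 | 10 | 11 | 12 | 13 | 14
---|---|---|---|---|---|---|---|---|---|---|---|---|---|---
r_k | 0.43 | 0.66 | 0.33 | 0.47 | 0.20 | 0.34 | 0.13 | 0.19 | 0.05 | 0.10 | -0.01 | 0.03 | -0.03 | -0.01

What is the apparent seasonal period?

2

The largest autocorrelation is r_2 = 0.66, with a weaker echo at lag 4 (0.47); the remaining lags stay at or below 0.43.
The dominant spike at lag 2 indicates a seasonal period of 2.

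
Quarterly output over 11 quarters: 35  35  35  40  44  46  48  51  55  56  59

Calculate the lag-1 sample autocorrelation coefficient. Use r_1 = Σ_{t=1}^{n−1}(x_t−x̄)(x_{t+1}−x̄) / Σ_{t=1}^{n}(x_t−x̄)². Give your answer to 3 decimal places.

Mean x̄ = (35 + 35 + 35 + 40 + 44 + 46 + 48 + 51 + 55 + 56 + 59)/11 = 45.8182
Numerator Σ_{t=1}^{10}(x_t−x̄)(x_{t+1}−x̄) = 594.2397
Denominator Σ(x_t−x̄)² = 781.6364
r_1 = 594.2397 / 781.6364 = 0.760

0.760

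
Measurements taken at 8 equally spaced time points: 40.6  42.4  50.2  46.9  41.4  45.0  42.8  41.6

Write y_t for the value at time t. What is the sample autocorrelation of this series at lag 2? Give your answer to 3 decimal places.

-0.491

Mean ȳ = (40.6 + 42.4 + 50.2 + 46.9 + 41.4 + 45.0 + 42.8 + 41.6)/8 = 43.8625
Deviations from mean: -3.2625, -1.4625, 6.3375, 3.0375, -2.4625, 1.1375, -1.0625, -2.2625
Σ(y_t−ȳ)(y_{t+2}−ȳ) = (-20.6761) + (-4.4423) + (-15.6061) + (3.4552) + (2.6164) + (-2.5736) = -37.2266
Denominator Σ(y_t−ȳ)² = 75.7788
r_2 = -37.2266 / 75.7788 = -0.491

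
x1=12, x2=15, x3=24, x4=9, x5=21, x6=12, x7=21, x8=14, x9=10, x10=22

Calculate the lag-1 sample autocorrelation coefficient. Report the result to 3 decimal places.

-0.621

Mean x̄ = (12 + 15 + 24 + 9 + 21 + 12 + 21 + 14 + 10 + 22)/10 = 16.0000
Numerator Σ_{t=1}^{9}(x_t−x̄)(x_{t+1}−x̄) = -169.0000
Denominator Σ(x_t−x̄)² = 272.0000
r_1 = -169.0000 / 272.0000 = -0.621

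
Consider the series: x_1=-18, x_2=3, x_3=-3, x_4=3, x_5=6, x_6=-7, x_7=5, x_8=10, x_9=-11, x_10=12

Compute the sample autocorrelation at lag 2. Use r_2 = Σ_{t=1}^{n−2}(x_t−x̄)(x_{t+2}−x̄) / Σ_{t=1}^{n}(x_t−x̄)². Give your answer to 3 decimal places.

Mean x̄ = (-18 + 3 − 3 + 3 + 6 − 7 + 5 + 10 − 11 + 12)/10 = 0.0000
Numerator Σ_{t=1}^{8}(x_t−x̄)(x_{t+2}−x̄) = 49.0000
Denominator Σ(x_t−x̄)² = 826.0000
r_2 = 49.0000 / 826.0000 = 0.059

0.059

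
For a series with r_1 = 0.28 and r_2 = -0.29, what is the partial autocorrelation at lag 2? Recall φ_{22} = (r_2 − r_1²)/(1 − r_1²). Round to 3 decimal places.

-0.400

φ_{22} = (r_2 − r_1²) / (1 − r_1²)
r_1² = (0.28)² = 0.0784
Numerator = -0.29 − 0.0784 = -0.3684; denominator = 1 − 0.0784 = 0.9216
φ_{22} = -0.3684 / 0.9216 = -0.400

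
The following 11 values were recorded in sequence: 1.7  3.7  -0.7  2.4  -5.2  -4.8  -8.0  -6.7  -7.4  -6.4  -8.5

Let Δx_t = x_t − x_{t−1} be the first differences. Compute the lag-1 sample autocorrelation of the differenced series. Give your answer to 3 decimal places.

-0.707

First differences Δx: 2.0, -4.4, 3.1, -7.6, 0.4, -3.2, 1.3, -0.7, 1.0, -2.1
Mean of differences = -1.0200
Numerator Σ(Δx_t−Δx̄)(Δx_{t+1}−Δx̄) = -69.5324
Denominator Σ(Δx_t−Δx̄)² = 98.3160
r_1(Δx) = -69.5324 / 98.3160 = -0.707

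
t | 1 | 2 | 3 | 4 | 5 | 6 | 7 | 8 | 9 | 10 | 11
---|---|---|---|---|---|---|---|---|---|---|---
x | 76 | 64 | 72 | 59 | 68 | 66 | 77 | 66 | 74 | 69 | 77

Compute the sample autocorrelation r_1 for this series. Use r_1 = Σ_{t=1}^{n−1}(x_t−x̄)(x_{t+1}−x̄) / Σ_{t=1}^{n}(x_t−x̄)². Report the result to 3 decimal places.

-0.362

Mean x̄ = (76 + 64 + 72 + 59 + 68 + 66 + 77 + 66 + 74 + 69 + 77)/11 = 69.8182
Numerator Σ_{t=1}^{10}(x_t−x̄)(x_{t+1}−x̄) = -125.7603
Denominator Σ(x_t−x̄)² = 347.6364
r_1 = -125.7603 / 347.6364 = -0.362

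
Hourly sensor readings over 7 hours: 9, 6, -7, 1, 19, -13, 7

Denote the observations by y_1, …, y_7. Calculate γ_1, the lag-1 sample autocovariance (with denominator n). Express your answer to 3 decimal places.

Mean ȳ = (9 + 6 − 7 + 1 + 19 − 13 + 7)/7 = 3.1429
Σ_{t=1}^{6}(y_t−ȳ)(y_{t+1}−ȳ) = -342.7347
γ_1 = -342.7347 / 7 = -48.962

-48.962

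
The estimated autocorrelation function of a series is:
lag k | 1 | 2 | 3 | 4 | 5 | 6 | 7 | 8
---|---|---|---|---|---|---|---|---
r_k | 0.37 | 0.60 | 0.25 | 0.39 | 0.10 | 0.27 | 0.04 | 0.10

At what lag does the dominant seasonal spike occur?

2

The largest autocorrelation is r_2 = 0.60, with a weaker echo at lag 4 (0.39); the remaining lags stay at or below 0.37.
The dominant spike at lag 2 indicates a seasonal period of 2.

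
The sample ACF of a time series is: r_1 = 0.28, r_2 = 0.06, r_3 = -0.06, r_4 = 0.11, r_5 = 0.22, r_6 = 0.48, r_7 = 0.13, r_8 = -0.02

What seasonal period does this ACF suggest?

6

The largest autocorrelation is r_6 = 0.48; the remaining lags stay at or below 0.28. The elevated value at lag 1 (0.28), dropping to 0.06 at lag 2, reflects decaying short-term dependence rather than seasonality.
The dominant spike at lag 6 indicates a seasonal period of 6.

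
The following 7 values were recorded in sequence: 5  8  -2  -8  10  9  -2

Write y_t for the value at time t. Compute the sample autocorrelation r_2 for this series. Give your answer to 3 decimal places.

Mean ȳ = (5 + 8 − 2 − 8 + 10 + 9 − 2)/7 = 2.8571
Deviations from mean: 2.1429, 5.1429, -4.8571, -10.8571, 7.1429, 6.1429, -4.8571
Σ(y_t−ȳ)(y_{t+2}−ȳ) = (-10.4082) + (-55.8367) + (-34.6939) + (-66.6939) + (-34.6939) = -202.3265
Denominator Σ(y_t−ȳ)² = 284.8571
r_2 = -202.3265 / 284.8571 = -0.710

-0.710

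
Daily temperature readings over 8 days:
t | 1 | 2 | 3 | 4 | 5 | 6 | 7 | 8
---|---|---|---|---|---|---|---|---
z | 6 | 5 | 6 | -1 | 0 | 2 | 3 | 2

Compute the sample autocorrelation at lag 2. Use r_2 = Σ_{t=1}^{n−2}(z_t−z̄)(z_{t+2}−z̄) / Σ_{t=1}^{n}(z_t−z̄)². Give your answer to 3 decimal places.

Mean z̄ = (6 + 5 + 6 − 1 + 0 + 2 + 3 + 2)/8 = 2.8750
Numerator Σ_{t=1}^{6}(z_t−z̄)(z_{t+2}−z̄) = -3.6563
Denominator Σ(z_t−z̄)² = 48.8750
r_2 = -3.6563 / 48.8750 = -0.075

-0.075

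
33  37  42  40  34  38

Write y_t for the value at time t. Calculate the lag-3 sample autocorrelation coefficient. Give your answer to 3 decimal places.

-0.124

Mean ȳ = (33 + 37 + 42 + 40 + 34 + 38)/6 = 37.3333
Deviations from mean: -4.3333, -0.3333, 4.6667, 2.6667, -3.3333, 0.6667
Σ(y_t−ȳ)(y_{t+3}−ȳ) = (-11.5556) + (1.1111) + (3.1111) = -7.3333
Denominator Σ(y_t−ȳ)² = 59.3333
r_3 = -7.3333 / 59.3333 = -0.124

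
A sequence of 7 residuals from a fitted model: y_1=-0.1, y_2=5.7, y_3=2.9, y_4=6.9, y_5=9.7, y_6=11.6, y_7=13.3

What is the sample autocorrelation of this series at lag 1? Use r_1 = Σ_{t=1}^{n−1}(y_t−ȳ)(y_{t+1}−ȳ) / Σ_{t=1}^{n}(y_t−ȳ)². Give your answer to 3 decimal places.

0.408

Mean ȳ = (-0.1 + 5.7 + 2.9 + 6.9 + 9.7 + 11.6 + 13.3)/7 = 7.1429
Numerator Σ_{t=1}^{6}(y_t−ȳ)(y_{t+1}−ȳ) = 55.8224
Denominator Σ(y_t−ȳ)² = 136.9171
r_1 = 55.8224 / 136.9171 = 0.408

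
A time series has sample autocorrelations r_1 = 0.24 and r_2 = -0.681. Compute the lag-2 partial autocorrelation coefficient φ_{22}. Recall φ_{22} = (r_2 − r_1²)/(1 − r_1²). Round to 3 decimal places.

-0.784

φ_{22} = (r_2 − r_1²) / (1 − r_1²)
r_1² = (0.24)² = 0.0576
Numerator = -0.681 − 0.0576 = -0.7386; denominator = 1 − 0.0576 = 0.9424
φ_{22} = -0.7386 / 0.9424 = -0.784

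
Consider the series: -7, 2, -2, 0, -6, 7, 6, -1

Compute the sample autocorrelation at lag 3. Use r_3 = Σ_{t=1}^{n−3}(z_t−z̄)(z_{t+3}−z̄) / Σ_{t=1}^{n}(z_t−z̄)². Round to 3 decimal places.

-0.116

Mean z̄ = (-7 + 2 − 2 + 0 − 6 + 7 + 6 − 1)/8 = -0.1250
Numerator Σ_{t=1}^{5}(z_t−z̄)(z_{t+3}−z̄) = -20.7969
Denominator Σ(z_t−z̄)² = 178.8750
r_3 = -20.7969 / 178.8750 = -0.116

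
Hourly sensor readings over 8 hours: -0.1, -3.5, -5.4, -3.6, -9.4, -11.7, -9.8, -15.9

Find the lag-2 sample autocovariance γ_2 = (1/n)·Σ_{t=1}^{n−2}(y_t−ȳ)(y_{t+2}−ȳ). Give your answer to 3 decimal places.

Mean ȳ = (-0.1 − 3.5 − 5.4 − 3.6 − 9.4 − 11.7 − 9.8 − 15.9)/8 = -7.4250
Σ_{t=1}^{6}(y_t−ȳ)(y_{t+2}−ȳ) = 50.4163
γ_2 = 50.4163 / 8 = 6.302

6.302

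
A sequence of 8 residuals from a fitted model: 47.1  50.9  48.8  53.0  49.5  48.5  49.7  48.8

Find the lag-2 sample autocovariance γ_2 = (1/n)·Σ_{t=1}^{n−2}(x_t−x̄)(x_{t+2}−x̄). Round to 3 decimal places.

Mean x̄ = (47.1 + 50.9 + 48.8 + 53.0 + 49.5 + 48.5 + 49.7 + 48.8)/8 = 49.5375
Σ_{t=1}^{6}(x_t−x̄)(x_{t+2}−x̄) = 3.7097
γ_2 = 3.7097 / 8 = 0.464

0.464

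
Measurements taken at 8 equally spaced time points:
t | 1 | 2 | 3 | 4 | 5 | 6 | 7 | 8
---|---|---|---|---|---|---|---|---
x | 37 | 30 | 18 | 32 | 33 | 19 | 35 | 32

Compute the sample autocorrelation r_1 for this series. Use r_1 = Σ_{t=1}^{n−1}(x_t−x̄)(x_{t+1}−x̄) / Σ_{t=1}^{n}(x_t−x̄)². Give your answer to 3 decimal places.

-0.290

Mean x̄ = (37 + 30 + 18 + 32 + 33 + 19 + 35 + 32)/8 = 29.5000
Deviations from mean: 7.5000, 0.5000, -11.5000, 2.5000, 3.5000, -10.5000, 5.5000, 2.5000
Numerator Σ_{t=1}^{7}(x_t−x̄)(x_{t+1}−x̄) = -102.7500
Denominator Σ(x_t−x̄)² = 354.0000
r_1 = -102.7500 / 354.0000 = -0.290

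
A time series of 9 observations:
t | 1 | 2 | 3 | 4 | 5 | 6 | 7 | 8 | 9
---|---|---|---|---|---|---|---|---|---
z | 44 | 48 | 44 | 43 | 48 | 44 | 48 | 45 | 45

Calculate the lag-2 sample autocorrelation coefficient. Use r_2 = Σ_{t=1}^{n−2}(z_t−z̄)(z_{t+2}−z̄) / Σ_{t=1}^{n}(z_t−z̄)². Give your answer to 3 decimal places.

0.053

Mean z̄ = (44 + 48 + 44 + 43 + 48 + 44 + 48 + 45 + 45)/9 = 45.4444
Numerator Σ_{t=1}^{7}(z_t−z̄)(z_{t+2}−z̄) = 1.7160
Denominator Σ(z_t−z̄)² = 32.2222
r_2 = 1.7160 / 32.2222 = 0.053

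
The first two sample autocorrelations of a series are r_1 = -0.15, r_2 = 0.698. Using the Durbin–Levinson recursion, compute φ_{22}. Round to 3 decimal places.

φ_{22} = (r_2 − r_1²) / (1 − r_1²)
r_1² = (-0.15)² = 0.0225
Numerator = 0.698 − 0.0225 = 0.6755; denominator = 1 − 0.0225 = 0.9775
φ_{22} = 0.6755 / 0.9775 = 0.691

0.691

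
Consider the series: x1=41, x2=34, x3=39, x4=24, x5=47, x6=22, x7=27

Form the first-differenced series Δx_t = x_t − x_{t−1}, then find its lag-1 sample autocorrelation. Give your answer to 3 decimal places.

First differences Δx: -7, 5, -15, 23, -25, 5
Mean of differences = -2.3333
Numerator Σ(Δx_t−Δx̄)(Δx_{t+1}−Δx̄) = -1188.4444
Denominator Σ(Δx_t−Δx̄)² = 1445.3333
r_1(Δx) = -1188.4444 / 1445.3333 = -0.822

-0.822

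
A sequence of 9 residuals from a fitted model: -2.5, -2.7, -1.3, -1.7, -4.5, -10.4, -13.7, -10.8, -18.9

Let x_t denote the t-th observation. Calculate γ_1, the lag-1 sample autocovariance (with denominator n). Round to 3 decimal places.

Mean x̄ = (-2.5 − 2.7 − 1.3 − 1.7 − 4.5 − 10.4 − 13.7 − 10.8 − 18.9)/9 = -7.3889
Σ_{t=1}^{8}(x_t−x̄)(x_{t+1}−x̄) = 173.6454
γ_1 = 173.6454 / 9 = 19.294

19.294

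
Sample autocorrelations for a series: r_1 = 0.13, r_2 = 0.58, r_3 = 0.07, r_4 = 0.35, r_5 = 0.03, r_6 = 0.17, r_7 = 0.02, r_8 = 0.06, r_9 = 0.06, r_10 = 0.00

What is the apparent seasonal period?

2

The largest autocorrelation is r_2 = 0.58, with weaker echoes at lags 4 (0.35) and 6 (0.17); the remaining lags stay at or below 0.13.
The dominant spike at lag 2 indicates a seasonal period of 2.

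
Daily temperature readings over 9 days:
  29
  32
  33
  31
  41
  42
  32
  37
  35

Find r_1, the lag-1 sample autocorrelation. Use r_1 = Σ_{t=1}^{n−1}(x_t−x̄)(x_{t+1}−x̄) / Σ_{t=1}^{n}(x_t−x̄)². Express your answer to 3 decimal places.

Mean x̄ = (29 + 32 + 33 + 31 + 41 + 42 + 32 + 37 + 35)/9 = 34.6667
Numerator Σ_{t=1}^{8}(x_t−x̄)(x_{t+1}−x̄) = 23.8889
Denominator Σ(x_t−x̄)² = 162.0000
r_1 = 23.8889 / 162.0000 = 0.147

0.147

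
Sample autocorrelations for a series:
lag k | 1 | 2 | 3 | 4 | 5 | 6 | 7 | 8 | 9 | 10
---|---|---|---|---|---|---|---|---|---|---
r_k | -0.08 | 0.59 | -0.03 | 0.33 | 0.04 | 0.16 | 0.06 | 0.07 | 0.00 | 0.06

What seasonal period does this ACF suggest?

2

The largest autocorrelation is r_2 = 0.59, with weaker echoes at lags 4 (0.33) and 6 (0.16); the remaining lags stay at or below 0.07.
The dominant spike at lag 2 indicates a seasonal period of 2.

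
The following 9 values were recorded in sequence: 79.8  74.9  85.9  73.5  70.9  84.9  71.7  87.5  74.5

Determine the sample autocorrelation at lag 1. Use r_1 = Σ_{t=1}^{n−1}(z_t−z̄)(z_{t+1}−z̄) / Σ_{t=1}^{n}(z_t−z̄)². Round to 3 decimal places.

-0.655

Mean z̄ = (79.8 + 74.9 + 85.9 + 73.5 + 70.9 + 84.9 + 71.7 + 87.5 + 74.5)/9 = 78.1778
Numerator Σ_{t=1}^{8}(z_t−z̄)(z_{t+1}−z̄) = -219.8483
Denominator Σ(z_t−z̄)² = 335.4356
r_1 = -219.8483 / 335.4356 = -0.655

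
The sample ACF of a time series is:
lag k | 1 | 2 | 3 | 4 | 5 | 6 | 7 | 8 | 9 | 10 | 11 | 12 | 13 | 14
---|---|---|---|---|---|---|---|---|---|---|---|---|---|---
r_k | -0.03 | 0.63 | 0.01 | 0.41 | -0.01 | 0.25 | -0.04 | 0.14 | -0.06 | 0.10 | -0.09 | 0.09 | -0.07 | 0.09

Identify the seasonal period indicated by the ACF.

2

The largest autocorrelation is r_2 = 0.63, with weaker echoes at lags 4 (0.41) and 6 (0.25); the remaining lags stay at or below 0.14.
The dominant spike at lag 2 indicates a seasonal period of 2.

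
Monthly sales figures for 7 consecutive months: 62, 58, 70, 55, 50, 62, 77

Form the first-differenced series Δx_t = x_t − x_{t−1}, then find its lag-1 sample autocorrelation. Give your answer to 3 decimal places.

First differences Δx: -4, 12, -15, -5, 12, 15
Mean of differences = 2.5000
Numerator Σ(Δx_t−Δx̄)(Δx_{t+1}−Δx̄) = -49.2500
Denominator Σ(Δx_t−Δx̄)² = 741.5000
r_1(Δx) = -49.2500 / 741.5000 = -0.066

-0.066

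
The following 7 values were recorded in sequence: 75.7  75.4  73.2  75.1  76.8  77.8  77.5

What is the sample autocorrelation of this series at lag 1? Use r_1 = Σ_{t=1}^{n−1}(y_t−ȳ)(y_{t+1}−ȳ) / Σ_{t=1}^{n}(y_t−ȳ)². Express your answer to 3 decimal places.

Mean ȳ = (75.7 + 75.4 + 73.2 + 75.1 + 76.8 + 77.8 + 77.5)/7 = 75.9286
Deviations from mean: -0.2286, -0.5286, -2.7286, -0.8286, 0.8714, 1.8714, 1.5714
Σ(y_t−ȳ)(y_{t+1}−ȳ) = (0.1208) + (1.4422) + (2.2608) + (-0.7220) + (1.6308) + (2.9408) = 7.6735
Denominator Σ(y_t−ȳ)² = 15.1943
r_1 = 7.6735 / 15.1943 = 0.505

0.505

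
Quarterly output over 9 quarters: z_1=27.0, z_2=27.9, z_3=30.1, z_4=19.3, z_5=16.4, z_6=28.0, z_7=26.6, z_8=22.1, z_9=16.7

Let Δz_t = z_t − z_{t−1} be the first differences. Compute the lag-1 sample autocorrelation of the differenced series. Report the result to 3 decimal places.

First differences Δz: 0.9, 2.2, -10.8, -2.9, 11.6, -1.4, -4.5, -5.4
Mean of differences = -1.2875
Numerator Σ(Δz_t−Δz̄)(Δz_{t+1}−Δz̄) = -18.8652
Denominator Σ(Δz_t−Δz̄)² = 303.3688
r_1(Δz) = -18.8652 / 303.3688 = -0.062

-0.062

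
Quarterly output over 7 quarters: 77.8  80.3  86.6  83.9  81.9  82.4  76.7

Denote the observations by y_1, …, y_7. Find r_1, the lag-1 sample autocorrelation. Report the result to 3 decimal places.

0.120

Mean ȳ = (77.8 + 80.3 + 86.6 + 83.9 + 81.9 + 82.4 + 76.7)/7 = 81.3714
Deviations from mean: -3.5714, -1.0714, 5.2286, 2.5286, 0.5286, 1.0286, -4.6714
Σ(y_t−ȳ)(y_{t+1}−ȳ) = (3.8265) + (-5.6020) + (13.2208) + (1.3365) + (0.5437) + (-4.8049) = 8.5206
Denominator Σ(y_t−ȳ)² = 70.7943
r_1 = 8.5206 / 70.7943 = 0.120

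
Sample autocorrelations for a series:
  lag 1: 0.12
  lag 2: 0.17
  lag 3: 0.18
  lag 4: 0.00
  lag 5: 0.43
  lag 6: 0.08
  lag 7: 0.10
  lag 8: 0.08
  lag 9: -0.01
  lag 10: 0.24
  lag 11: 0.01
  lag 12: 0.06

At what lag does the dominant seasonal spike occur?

The largest autocorrelation is r_5 = 0.43, with a weaker echo at lag 10 (0.24); the remaining lags stay at or below 0.18.
The dominant spike at lag 5 indicates a seasonal period of 5.

5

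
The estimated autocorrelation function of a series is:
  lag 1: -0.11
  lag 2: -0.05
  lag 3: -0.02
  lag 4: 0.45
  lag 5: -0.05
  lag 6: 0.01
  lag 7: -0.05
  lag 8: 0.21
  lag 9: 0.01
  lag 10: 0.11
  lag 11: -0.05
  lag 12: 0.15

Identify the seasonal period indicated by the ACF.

4

The largest autocorrelation is r_4 = 0.45, with weaker echoes at lags 8 (0.21) and 12 (0.15); the remaining lags stay at or below 0.11.
The dominant spike at lag 4 indicates a seasonal period of 4.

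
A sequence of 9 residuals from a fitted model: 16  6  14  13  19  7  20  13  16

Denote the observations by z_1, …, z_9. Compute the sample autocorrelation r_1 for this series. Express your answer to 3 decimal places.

Mean z̄ = (16 + 6 + 14 + 13 + 19 + 7 + 20 + 13 + 16)/9 = 13.7778
Numerator Σ_{t=1}^{8}(z_t−z̄)(z_{t+1}−z̄) = -107.3827
Denominator Σ(z_t−z̄)² = 183.5556
r_1 = -107.3827 / 183.5556 = -0.585

-0.585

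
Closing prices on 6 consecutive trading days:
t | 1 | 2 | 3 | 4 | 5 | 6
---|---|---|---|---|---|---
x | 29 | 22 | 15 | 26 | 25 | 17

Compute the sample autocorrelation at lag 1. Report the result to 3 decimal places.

-0.211

Mean x̄ = (29 + 22 + 15 + 26 + 25 + 17)/6 = 22.3333
Numerator Σ_{t=1}^{5}(x_t−x̄)(x_{t+1}−x̄) = -31.1111
Denominator Σ(x_t−x̄)² = 147.3333
r_1 = -31.1111 / 147.3333 = -0.211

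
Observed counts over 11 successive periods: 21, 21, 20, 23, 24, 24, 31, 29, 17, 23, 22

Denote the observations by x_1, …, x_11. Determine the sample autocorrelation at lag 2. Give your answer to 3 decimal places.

-0.169

Mean x̄ = (21 + 21 + 20 + 23 + 24 + 24 + 31 + 29 + 17 + 23 + 22)/11 = 23.1818
Numerator Σ_{t=1}^{9}(x_t−x̄)(x_{t+2}−x̄) = -26.3388
Denominator Σ(x_t−x̄)² = 155.6364
r_2 = -26.3388 / 155.6364 = -0.169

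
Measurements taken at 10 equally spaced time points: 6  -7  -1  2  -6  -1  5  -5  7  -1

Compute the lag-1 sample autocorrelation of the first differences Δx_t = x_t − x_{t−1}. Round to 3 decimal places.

-0.561

First differences Δx: -13, 6, 3, -8, 5, 6, -10, 12, -8
Mean of differences = -0.7778
Numerator Σ(Δx_t−Δx̄)(Δx_{t+1}−Δx̄) = -359.7160
Denominator Σ(Δx_t−Δx̄)² = 641.5556
r_1(Δx) = -359.7160 / 641.5556 = -0.561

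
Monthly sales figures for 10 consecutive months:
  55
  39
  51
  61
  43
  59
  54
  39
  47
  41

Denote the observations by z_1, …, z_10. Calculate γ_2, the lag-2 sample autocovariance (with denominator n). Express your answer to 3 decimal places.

Mean z̄ = (55 + 39 + 51 + 61 + 43 + 59 + 54 + 39 + 47 + 41)/10 = 48.9000
Σ_{t=1}^{8}(z_t−z̄)(z_{t+2}−z̄) = -58.7200
γ_2 = -58.7200 / 10 = -5.872

-5.872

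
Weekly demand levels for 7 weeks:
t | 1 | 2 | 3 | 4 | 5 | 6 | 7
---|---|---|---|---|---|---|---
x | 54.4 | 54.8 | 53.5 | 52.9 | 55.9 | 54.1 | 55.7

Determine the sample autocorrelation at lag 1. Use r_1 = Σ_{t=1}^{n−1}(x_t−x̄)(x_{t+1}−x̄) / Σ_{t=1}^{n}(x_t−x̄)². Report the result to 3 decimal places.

-0.284

Mean x̄ = (54.4 + 54.8 + 53.5 + 52.9 + 55.9 + 54.1 + 55.7)/7 = 54.4714
Deviations from mean: -0.0714, 0.3286, -0.9714, -1.5714, 1.4286, -0.3714, 1.2286
Σ(x_t−x̄)(x_{t+1}−x̄) = (-0.0235) + (-0.3192) + (1.5265) + (-2.2449) + (-0.5306) + (-0.4563) = -2.0480
Denominator Σ(x_t−x̄)² = 7.2143
r_1 = -2.0480 / 7.2143 = -0.284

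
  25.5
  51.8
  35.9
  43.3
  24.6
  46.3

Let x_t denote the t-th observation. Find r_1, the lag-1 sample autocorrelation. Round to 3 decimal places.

Mean x̄ = (25.5 + 51.8 + 35.9 + 43.3 + 24.6 + 46.3)/6 = 37.9000
Deviations from mean: -12.4000, 13.9000, -2.0000, 5.4000, -13.3000, 8.4000
Σ(x_t−x̄)(x_{t+1}−x̄) = (-172.3600) + (-27.8000) + (-10.8000) + (-71.8200) + (-111.7200) = -394.5000
Denominator Σ(x_t−x̄)² = 627.5800
r_1 = -394.5000 / 627.5800 = -0.629

-0.629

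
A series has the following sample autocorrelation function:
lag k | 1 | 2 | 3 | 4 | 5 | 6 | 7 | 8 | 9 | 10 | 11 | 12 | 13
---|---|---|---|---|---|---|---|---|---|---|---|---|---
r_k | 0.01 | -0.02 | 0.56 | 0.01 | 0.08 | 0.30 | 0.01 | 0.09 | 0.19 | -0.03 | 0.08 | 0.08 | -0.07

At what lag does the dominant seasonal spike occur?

The largest autocorrelation is r_3 = 0.56, with weaker echoes at lags 6 (0.30) and 9 (0.19); the remaining lags stay at or below 0.09.
The dominant spike at lag 3 indicates a seasonal period of 3.

3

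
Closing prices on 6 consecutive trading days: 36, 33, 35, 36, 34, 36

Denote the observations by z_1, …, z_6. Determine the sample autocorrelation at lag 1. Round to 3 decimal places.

-0.500

Mean z̄ = (36 + 33 + 35 + 36 + 34 + 36)/6 = 35.0000
Deviations from mean: 1.0000, -2.0000, 0.0000, 1.0000, -1.0000, 1.0000
Σ(z_t−z̄)(z_{t+1}−z̄) = (-2.0000) + (0.0000) + (0.0000) + (-1.0000) + (-1.0000) = -4.0000
Denominator Σ(z_t−z̄)² = 8.0000
r_1 = -4.0000 / 8.0000 = -0.500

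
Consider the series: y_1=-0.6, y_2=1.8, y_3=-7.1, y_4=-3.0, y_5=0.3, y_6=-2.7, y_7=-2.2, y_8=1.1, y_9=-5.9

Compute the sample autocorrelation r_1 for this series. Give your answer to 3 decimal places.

-0.343

Mean ȳ = (-0.6 + 1.8 − 7.1 − 3.0 + 0.3 − 2.7 − 2.2 + 1.1 − 5.9)/9 = -2.0333
Numerator Σ_{t=1}^{8}(y_t−ȳ)(y_{t+1}−ȳ) = -25.3678
Denominator Σ(y_t−ȳ)² = 74.0400
r_1 = -25.3678 / 74.0400 = -0.343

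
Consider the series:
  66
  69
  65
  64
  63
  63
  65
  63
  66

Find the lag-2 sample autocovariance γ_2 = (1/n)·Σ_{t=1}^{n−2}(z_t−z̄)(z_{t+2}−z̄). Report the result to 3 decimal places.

0.158

Mean z̄ = (66 + 69 + 65 + 64 + 63 + 63 + 65 + 63 + 66)/9 = 64.8889
Σ_{t=1}^{7}(z_t−z̄)(z_{t+2}−z̄) = 1.4198
γ_2 = 1.4198 / 9 = 0.158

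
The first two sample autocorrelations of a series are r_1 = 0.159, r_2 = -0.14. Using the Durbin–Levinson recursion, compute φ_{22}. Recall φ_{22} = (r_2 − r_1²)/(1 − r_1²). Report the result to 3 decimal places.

-0.170

φ_{22} = (r_2 − r_1²) / (1 − r_1²)
r_1² = (0.159)² = 0.025281
Numerator = -0.14 − 0.0253 = -0.1653; denominator = 1 − 0.0253 = 0.9747
φ_{22} = -0.1653 / 0.9747 = -0.170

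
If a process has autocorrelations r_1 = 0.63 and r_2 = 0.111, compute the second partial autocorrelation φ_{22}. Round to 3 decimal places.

φ_{22} = (r_2 − r_1²) / (1 − r_1²)
r_1² = (0.63)² = 0.3969
Numerator = 0.111 − 0.3969 = -0.2859; denominator = 1 − 0.3969 = 0.6031
φ_{22} = -0.2859 / 0.6031 = -0.474

-0.474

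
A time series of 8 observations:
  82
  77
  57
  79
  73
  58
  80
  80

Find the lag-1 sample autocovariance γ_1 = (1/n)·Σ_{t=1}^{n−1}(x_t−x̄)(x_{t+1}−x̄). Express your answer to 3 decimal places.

-22.070

Mean x̄ = (82 + 77 + 57 + 79 + 73 + 58 + 80 + 80)/8 = 73.2500
Σ_{t=1}^{7}(x_t−x̄)(x_{t+1}−x̄) = -176.5625
γ_1 = -176.5625 / 8 = -22.070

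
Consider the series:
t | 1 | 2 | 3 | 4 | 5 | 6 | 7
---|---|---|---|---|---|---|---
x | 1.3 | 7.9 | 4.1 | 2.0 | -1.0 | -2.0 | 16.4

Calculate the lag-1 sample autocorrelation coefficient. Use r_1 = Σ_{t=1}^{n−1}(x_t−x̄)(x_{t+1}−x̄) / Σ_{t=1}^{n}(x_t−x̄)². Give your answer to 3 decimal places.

Mean x̄ = (1.3 + 7.9 + 4.1 + 2.0 − 1.0 − 2.0 + 16.4)/7 = 4.1000
Deviations from mean: -2.8000, 3.8000, 0.0000, -2.1000, -5.1000, -6.1000, 12.3000
Σ(x_t−x̄)(x_{t+1}−x̄) = (-10.6400) + (0.0000) + (0.0000) + (10.7100) + (31.1100) + (-75.0300) = -43.8500
Denominator Σ(x_t−x̄)² = 241.2000
r_1 = -43.8500 / 241.2000 = -0.182

-0.182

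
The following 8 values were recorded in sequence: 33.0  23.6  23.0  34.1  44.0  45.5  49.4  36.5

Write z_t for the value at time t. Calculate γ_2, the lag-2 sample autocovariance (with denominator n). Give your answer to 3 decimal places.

Mean z̄ = (33.0 + 23.6 + 23.0 + 34.1 + 44.0 + 45.5 + 49.4 + 36.5)/8 = 36.1375
Deviations: -3.1375, -12.5375, -13.1375, -2.0375, 7.8625, 9.3625, 13.2625, 0.3625
Σ_{t=1}^{6}(z_t−z̄)(z_{t+2}−z̄) = 52.0647
γ_2 = 52.0647 / 8 = 6.508

6.508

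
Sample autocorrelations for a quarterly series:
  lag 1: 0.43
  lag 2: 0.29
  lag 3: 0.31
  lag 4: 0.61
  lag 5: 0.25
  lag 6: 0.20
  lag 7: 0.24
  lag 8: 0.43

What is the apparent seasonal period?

The largest autocorrelation is r_4 = 0.61; the remaining lags stay at or below 0.43. The elevated value at lag 1 (0.43), dropping to 0.29 at lag 2, reflects decaying short-term dependence rather than seasonality.
The dominant spike at lag 4 indicates a seasonal period of 4.

4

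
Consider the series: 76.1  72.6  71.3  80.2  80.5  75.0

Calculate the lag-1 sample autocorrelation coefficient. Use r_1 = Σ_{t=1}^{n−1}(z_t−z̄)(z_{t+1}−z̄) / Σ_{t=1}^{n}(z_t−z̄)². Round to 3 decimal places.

0.142

Mean z̄ = (76.1 + 72.6 + 71.3 + 80.2 + 80.5 + 75.0)/6 = 75.9500
Deviations from mean: 0.1500, -3.3500, -4.6500, 4.2500, 4.5500, -0.9500
Numerator Σ_{t=1}^{5}(z_t−z̄)(z_{t+1}−z̄) = 10.3275
Denominator Σ(z_t−z̄)² = 72.5350
r_1 = 10.3275 / 72.5350 = 0.142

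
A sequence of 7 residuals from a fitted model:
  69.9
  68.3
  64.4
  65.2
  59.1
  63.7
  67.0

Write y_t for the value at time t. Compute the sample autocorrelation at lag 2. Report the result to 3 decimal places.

-0.117

Mean ȳ = (69.9 + 68.3 + 64.4 + 65.2 + 59.1 + 63.7 + 67.0)/7 = 65.3714
Deviations from mean: 4.5286, 2.9286, -0.9714, -0.1714, -6.2714, -1.6714, 1.6286
Σ(y_t−ȳ)(y_{t+2}−ȳ) = (-4.3992) + (-0.5020) + (6.0922) + (0.2865) + (-10.2135) = -8.7359
Denominator Σ(y_t−ȳ)² = 74.8343
r_2 = -8.7359 / 74.8343 = -0.117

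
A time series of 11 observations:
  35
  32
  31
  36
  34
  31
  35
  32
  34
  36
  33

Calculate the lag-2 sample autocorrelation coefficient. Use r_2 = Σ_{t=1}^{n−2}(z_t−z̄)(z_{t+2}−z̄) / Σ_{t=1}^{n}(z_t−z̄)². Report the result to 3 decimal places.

-0.394

Mean z̄ = (35 + 32 + 31 + 36 + 34 + 31 + 35 + 32 + 34 + 36 + 33)/11 = 33.5455
Numerator Σ_{t=1}^{9}(z_t−z̄)(z_{t+2}−z̄) = -13.6860
Denominator Σ(z_t−z̄)² = 34.7273
r_2 = -13.6860 / 34.7273 = -0.394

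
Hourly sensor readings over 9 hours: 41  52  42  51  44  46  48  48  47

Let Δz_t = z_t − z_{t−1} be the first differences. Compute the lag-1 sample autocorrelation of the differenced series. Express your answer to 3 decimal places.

First differences Δz: 11, -10, 9, -7, 2, 2, 0, -1
Mean of differences = 0.7500
Numerator Σ(Δz_t−Δz̄)(Δz_{t+1}−Δz̄) = -270.5625
Denominator Σ(Δz_t−Δz̄)² = 355.5000
r_1(Δz) = -270.5625 / 355.5000 = -0.761

-0.761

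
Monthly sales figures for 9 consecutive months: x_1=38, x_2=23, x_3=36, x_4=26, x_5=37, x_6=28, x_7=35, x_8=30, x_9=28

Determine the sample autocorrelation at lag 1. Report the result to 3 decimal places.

-0.778

Mean x̄ = (38 + 23 + 36 + 26 + 37 + 28 + 35 + 30 + 28)/9 = 31.2222
Numerator Σ_{t=1}^{8}(x_t−x̄)(x_{t+1}−x̄) = -181.6049
Denominator Σ(x_t−x̄)² = 233.5556
r_1 = -181.6049 / 233.5556 = -0.778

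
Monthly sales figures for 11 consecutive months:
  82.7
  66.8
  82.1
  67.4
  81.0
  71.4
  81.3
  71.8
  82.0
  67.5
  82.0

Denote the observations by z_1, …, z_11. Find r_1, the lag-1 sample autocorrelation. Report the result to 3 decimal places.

-0.860

Mean z̄ = (82.7 + 66.8 + 82.1 + 67.4 + 81.0 + 71.4 + 81.3 + 71.8 + 82.0 + 67.5 + 82.0)/11 = 76.0000
Numerator Σ_{t=1}^{10}(z_t−z̄)(z_{t+1}−z̄) = -410.0600
Denominator Σ(z_t−z̄)² = 476.8400
r_1 = -410.0600 / 476.8400 = -0.860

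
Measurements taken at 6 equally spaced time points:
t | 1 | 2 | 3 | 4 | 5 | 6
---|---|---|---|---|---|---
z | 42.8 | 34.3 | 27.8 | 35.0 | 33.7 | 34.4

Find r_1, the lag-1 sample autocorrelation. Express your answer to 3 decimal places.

Mean z̄ = (42.8 + 34.3 + 27.8 + 35.0 + 33.7 + 34.4)/6 = 34.6667
Deviations from mean: 8.1333, -0.3667, -6.8667, 0.3333, -0.9667, -0.2667
Σ(z_t−z̄)(z_{t+1}−z̄) = (-2.9822) + (2.5178) + (-2.2889) + (-0.3222) + (0.2578) = -2.8178
Denominator Σ(z_t−z̄)² = 114.5533
r_1 = -2.8178 / 114.5533 = -0.025

-0.025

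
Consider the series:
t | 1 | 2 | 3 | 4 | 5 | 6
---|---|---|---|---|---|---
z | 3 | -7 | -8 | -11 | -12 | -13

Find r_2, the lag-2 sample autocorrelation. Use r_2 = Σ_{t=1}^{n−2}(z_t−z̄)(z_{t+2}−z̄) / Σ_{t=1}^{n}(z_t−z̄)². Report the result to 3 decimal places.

0.070

Mean z̄ = (3 − 7 − 8 − 11 − 12 − 13)/6 = -8.0000
Σ(z_t−z̄)(z_{t+2}−z̄) = (0.0000) + (-3.0000) + (0.0000) + (15.0000) = 12.0000
Denominator Σ(z_t−z̄)² = 172.0000
r_2 = 12.0000 / 172.0000 = 0.070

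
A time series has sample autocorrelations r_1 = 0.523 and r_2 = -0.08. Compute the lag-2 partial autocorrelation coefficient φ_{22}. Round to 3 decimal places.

φ_{22} = (r_2 − r_1²) / (1 − r_1²)
r_1² = (0.523)² = 0.273529
Numerator = -0.08 − 0.2735 = -0.3535; denominator = 1 − 0.2735 = 0.7265
φ_{22} = -0.3535 / 0.7265 = -0.487

-0.487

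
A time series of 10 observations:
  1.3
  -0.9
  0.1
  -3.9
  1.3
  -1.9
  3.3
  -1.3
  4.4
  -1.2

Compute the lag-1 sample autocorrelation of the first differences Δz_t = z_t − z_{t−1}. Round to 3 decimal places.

-0.827

First differences Δz: -2.2, 1.0, -4.0, 5.2, -3.2, 5.2, -4.6, 5.7, -5.6
Mean of differences = -0.2778
Numerator Σ(Δz_t−Δz̄)(Δz_{t+1}−Δz̄) = -140.9449
Denominator Σ(Δz_t−Δz̄)² = 170.4756
r_1(Δz) = -140.9449 / 170.4756 = -0.827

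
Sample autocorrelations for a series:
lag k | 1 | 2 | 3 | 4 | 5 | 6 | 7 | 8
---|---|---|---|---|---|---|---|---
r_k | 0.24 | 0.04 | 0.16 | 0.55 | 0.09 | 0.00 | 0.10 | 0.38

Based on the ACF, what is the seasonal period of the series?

The largest autocorrelation is r_4 = 0.55, with a weaker echo at lag 8 (0.38); the remaining lags stay at or below 0.24. The elevated value at lag 1 (0.24), dropping to 0.04 at lag 2, reflects decaying short-term dependence rather than seasonality.
The dominant spike at lag 4 indicates a seasonal period of 4.

4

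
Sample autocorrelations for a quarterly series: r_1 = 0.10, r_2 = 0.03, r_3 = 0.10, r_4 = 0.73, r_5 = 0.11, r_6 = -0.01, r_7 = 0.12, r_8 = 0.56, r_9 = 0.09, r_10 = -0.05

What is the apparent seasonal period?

The largest autocorrelation is r_4 = 0.73, with a weaker echo at lag 8 (0.56); the remaining lags stay at or below 0.12.
The dominant spike at lag 4 indicates a seasonal period of 4.

4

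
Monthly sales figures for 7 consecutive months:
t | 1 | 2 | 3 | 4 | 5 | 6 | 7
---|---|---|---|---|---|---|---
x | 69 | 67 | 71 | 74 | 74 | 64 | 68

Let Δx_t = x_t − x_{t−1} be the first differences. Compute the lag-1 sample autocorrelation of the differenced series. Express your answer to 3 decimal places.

First differences Δx: -2, 4, 3, 0, -10, 4
Mean of differences = -0.1667
Numerator Σ(Δx_t−Δx̄)(Δx_{t+1}−Δx̄) = -36.5278
Denominator Σ(Δx_t−Δx̄)² = 144.8333
r_1(Δx) = -36.5278 / 144.8333 = -0.252

-0.252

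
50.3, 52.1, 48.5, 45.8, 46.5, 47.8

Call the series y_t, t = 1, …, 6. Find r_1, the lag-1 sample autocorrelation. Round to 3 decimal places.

Mean ȳ = (50.3 + 52.1 + 48.5 + 45.8 + 46.5 + 47.8)/6 = 48.5000
Deviations from mean: 1.8000, 3.6000, 0.0000, -2.7000, -2.0000, -0.7000
Σ(y_t−ȳ)(y_{t+1}−ȳ) = (6.4800) + (0.0000) + (0.0000) + (5.4000) + (1.4000) = 13.2800
Denominator Σ(y_t−ȳ)² = 27.9800
r_1 = 13.2800 / 27.9800 = 0.475

0.475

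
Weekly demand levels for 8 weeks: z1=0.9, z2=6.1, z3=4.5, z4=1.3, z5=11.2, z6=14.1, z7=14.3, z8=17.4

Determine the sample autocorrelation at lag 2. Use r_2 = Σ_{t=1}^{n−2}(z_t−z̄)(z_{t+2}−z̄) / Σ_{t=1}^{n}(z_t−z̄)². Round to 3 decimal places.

Mean z̄ = (0.9 + 6.1 + 4.5 + 1.3 + 11.2 + 14.1 + 14.3 + 17.4)/8 = 8.7250
Deviations from mean: -7.8250, -2.6250, -4.2250, -7.4250, 2.4750, 5.3750, 5.5750, 8.6750
Σ(z_t−z̄)(z_{t+2}−z̄) = (33.0606) + (19.4906) + (-10.4569) + (-39.9094) + (13.7981) + (46.6281) = 62.6113
Denominator Σ(z_t−z̄)² = 282.4550
r_2 = 62.6113 / 282.4550 = 0.222

0.222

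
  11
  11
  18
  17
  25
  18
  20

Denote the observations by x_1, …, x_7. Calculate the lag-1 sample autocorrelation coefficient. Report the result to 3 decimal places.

Mean x̄ = (11 + 11 + 18 + 17 + 25 + 18 + 20)/7 = 17.1429
Deviations from mean: -6.1429, -6.1429, 0.8571, -0.1429, 7.8571, 0.8571, 2.8571
Σ(x_t−x̄)(x_{t+1}−x̄) = (37.7347) + (-5.2653) + (-0.1224) + (-1.1224) + (6.7347) + (2.4490) = 40.4082
Denominator Σ(x_t−x̄)² = 146.8571
r_1 = 40.4082 / 146.8571 = 0.275

0.275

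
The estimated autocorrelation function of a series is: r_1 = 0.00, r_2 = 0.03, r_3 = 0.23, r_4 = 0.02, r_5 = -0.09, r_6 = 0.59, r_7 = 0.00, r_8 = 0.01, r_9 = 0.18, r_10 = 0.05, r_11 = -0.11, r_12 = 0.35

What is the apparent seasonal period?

The largest autocorrelation is r_6 = 0.59, with a weaker echo at lag 12 (0.35); the remaining lags stay at or below 0.23.
The dominant spike at lag 6 indicates a seasonal period of 6.

6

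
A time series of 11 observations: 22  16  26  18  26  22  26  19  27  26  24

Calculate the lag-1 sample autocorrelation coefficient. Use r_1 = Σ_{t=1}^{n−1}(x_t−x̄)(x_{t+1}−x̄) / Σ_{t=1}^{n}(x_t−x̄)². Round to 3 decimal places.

Mean x̄ = (22 + 16 + 26 + 18 + 26 + 22 + 26 + 19 + 27 + 26 + 24)/11 = 22.9091
Numerator Σ_{t=1}^{10}(x_t−x̄)(x_{t+1}−x̄) = -63.0992
Denominator Σ(x_t−x̄)² = 144.9091
r_1 = -63.0992 / 144.9091 = -0.435

-0.435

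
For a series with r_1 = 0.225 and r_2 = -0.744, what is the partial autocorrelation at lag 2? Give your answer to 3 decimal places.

-0.837

φ_{22} = (r_2 − r_1²) / (1 − r_1²)
r_1² = (0.225)² = 0.050625
Numerator = -0.744 − 0.0506 = -0.7946; denominator = 1 − 0.0506 = 0.9494
φ_{22} = -0.7946 / 0.9494 = -0.837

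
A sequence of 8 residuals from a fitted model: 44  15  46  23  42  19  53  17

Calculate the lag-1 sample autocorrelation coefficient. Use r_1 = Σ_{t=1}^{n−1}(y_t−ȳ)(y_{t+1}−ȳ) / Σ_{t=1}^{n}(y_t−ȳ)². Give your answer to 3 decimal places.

-0.839

Mean ȳ = (44 + 15 + 46 + 23 + 42 + 19 + 53 + 17)/8 = 32.3750
Deviations from mean: 11.6250, -17.3750, 13.6250, -9.3750, 9.6250, -13.3750, 20.6250, -15.3750
Σ(y_t−ȳ)(y_{t+1}−ȳ) = (-201.9844) + (-236.7344) + (-127.7344) + (-90.2344) + (-128.7344) + (-275.8594) + (-317.1094) = -1378.3906
Denominator Σ(y_t−ȳ)² = 1643.8750
r_1 = -1378.3906 / 1643.8750 = -0.839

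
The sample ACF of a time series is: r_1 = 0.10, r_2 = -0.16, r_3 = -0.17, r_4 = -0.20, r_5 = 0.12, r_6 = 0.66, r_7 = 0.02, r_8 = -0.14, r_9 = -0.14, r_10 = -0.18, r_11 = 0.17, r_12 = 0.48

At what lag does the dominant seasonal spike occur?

The largest autocorrelation is r_6 = 0.66, with a weaker echo at lag 12 (0.48); the remaining lags stay at or below 0.17.
The dominant spike at lag 6 indicates a seasonal period of 6.

6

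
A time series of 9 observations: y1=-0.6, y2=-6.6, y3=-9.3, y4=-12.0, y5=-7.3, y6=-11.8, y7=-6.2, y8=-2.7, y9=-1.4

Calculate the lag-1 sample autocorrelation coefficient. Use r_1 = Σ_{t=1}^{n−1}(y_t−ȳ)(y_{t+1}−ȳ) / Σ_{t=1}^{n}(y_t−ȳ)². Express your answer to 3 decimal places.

0.305

Mean ȳ = (-0.6 − 6.6 − 9.3 − 12.0 − 7.3 − 11.8 − 6.2 − 2.7 − 1.4)/9 = -6.4333
Numerator Σ_{t=1}^{8}(y_t−ȳ)(y_{t+1}−ȳ) = 43.3489
Denominator Σ(y_t−ȳ)² = 142.1400
r_1 = 43.3489 / 142.1400 = 0.305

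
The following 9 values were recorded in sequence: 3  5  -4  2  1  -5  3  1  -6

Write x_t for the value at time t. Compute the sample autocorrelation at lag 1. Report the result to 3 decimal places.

-0.270

Mean x̄ = (3 + 5 − 4 + 2 + 1 − 5 + 3 + 1 − 6)/9 = 0.0000
Numerator Σ_{t=1}^{8}(x_t−x̄)(x_{t+1}−x̄) = -34.0000
Denominator Σ(x_t−x̄)² = 126.0000
r_1 = -34.0000 / 126.0000 = -0.270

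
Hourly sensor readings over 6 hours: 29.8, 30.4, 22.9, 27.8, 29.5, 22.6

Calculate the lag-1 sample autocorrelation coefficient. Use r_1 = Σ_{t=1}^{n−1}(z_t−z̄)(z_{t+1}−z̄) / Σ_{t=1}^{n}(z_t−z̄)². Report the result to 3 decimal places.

-0.275

Mean z̄ = (29.8 + 30.4 + 22.9 + 27.8 + 29.5 + 22.6)/6 = 27.1667
Σ(z_t−z̄)(z_{t+1}−z̄) = (8.5144) + (-13.7956) + (-2.7022) + (1.4778) + (-10.6556) = -17.1611
Denominator Σ(z_t−z̄)² = 62.2933
r_1 = -17.1611 / 62.2933 = -0.275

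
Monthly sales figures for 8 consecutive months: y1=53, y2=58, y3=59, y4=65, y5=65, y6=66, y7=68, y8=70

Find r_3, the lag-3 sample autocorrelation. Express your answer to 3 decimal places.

Mean ȳ = (53 + 58 + 59 + 65 + 65 + 66 + 68 + 70)/8 = 63.0000
Deviations from mean: -10.0000, -5.0000, -4.0000, 2.0000, 2.0000, 3.0000, 5.0000, 7.0000
Numerator Σ_{t=1}^{5}(y_t−ȳ)(y_{t+3}−ȳ) = -18.0000
Denominator Σ(y_t−ȳ)² = 232.0000
r_3 = -18.0000 / 232.0000 = -0.078

-0.078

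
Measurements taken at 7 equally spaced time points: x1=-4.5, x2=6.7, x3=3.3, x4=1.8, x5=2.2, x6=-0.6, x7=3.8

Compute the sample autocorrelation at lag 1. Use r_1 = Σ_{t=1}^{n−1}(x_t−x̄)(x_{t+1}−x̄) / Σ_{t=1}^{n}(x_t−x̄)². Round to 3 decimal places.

Mean x̄ = (-4.5 + 6.7 + 3.3 + 1.8 + 2.2 − 0.6 + 3.8)/7 = 1.8143
Numerator Σ_{t=1}^{6}(x_t−x̄)(x_{t+1}−x̄) = -29.3431
Denominator Σ(x_t−x̄)² = 75.8686
r_1 = -29.3431 / 75.8686 = -0.387

-0.387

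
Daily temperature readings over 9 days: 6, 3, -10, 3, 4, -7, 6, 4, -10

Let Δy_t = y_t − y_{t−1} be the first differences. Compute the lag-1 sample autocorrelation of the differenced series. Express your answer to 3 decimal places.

First differences Δy: -3, -13, 13, 1, -11, 13, -2, -14
Mean of differences = -2.0000
Numerator Σ(Δy_t−Δȳ)(Δy_{t+1}−Δȳ) = -271.0000
Denominator Σ(Δy_t−Δȳ)² = 806.0000
r_1(Δy) = -271.0000 / 806.0000 = -0.336

-0.336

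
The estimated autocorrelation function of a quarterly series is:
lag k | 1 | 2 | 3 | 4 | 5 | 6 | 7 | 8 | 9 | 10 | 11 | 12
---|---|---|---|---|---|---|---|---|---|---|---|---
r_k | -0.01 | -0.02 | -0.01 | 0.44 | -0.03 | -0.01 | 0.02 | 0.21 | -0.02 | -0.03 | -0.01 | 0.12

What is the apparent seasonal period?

4

The largest autocorrelation is r_4 = 0.44, with a weaker echo at lag 8 (0.21); the remaining lags stay at or below 0.12.
The dominant spike at lag 4 indicates a seasonal period of 4.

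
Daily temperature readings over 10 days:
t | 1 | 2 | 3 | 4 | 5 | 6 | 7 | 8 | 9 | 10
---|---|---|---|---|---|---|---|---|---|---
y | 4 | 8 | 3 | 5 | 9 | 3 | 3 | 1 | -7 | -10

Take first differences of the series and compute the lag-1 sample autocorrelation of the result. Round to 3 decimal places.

-0.209

First differences Δy: 4, -5, 2, 4, -6, 0, -2, -8, -3
Mean of differences = -1.5556
Numerator Σ(Δy_t−Δȳ)(Δy_{t+1}−Δȳ) = -31.7531
Denominator Σ(Δy_t−Δȳ)² = 152.2222
r_1(Δy) = -31.7531 / 152.2222 = -0.209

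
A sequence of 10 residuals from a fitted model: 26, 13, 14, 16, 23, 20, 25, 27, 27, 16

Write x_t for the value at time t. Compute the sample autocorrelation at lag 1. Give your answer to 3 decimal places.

Mean x̄ = (26 + 13 + 14 + 16 + 23 + 20 + 25 + 27 + 27 + 16)/10 = 20.7000
Numerator Σ_{t=1}^{9}(x_t−x̄)(x_{t+1}−x̄) = 64.0100
Denominator Σ(x_t−x̄)² = 280.1000
r_1 = 64.0100 / 280.1000 = 0.229

0.229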